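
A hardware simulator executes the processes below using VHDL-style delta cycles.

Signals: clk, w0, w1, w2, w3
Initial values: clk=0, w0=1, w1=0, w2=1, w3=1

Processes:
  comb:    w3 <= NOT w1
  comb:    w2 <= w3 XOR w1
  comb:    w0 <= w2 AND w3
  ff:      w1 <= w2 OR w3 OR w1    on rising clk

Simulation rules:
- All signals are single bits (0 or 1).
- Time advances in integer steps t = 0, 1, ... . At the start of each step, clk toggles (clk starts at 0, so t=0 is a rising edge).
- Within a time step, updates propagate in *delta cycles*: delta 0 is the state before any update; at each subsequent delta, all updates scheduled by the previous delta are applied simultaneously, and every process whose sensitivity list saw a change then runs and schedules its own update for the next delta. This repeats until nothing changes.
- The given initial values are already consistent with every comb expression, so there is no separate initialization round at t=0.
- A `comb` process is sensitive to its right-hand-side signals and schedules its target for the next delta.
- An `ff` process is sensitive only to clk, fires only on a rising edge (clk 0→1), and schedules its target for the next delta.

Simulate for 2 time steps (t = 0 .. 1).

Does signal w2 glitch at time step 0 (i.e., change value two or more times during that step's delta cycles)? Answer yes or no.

[bits: w0,w1,w3,clk,w2]
t=0: Δ0=10101 Δ1=10111 Δ2=11111 Δ3=11010 Δ4=01011 | 4Δ
t=1: Δ0=01011 Δ1=01001 | 1Δ

yes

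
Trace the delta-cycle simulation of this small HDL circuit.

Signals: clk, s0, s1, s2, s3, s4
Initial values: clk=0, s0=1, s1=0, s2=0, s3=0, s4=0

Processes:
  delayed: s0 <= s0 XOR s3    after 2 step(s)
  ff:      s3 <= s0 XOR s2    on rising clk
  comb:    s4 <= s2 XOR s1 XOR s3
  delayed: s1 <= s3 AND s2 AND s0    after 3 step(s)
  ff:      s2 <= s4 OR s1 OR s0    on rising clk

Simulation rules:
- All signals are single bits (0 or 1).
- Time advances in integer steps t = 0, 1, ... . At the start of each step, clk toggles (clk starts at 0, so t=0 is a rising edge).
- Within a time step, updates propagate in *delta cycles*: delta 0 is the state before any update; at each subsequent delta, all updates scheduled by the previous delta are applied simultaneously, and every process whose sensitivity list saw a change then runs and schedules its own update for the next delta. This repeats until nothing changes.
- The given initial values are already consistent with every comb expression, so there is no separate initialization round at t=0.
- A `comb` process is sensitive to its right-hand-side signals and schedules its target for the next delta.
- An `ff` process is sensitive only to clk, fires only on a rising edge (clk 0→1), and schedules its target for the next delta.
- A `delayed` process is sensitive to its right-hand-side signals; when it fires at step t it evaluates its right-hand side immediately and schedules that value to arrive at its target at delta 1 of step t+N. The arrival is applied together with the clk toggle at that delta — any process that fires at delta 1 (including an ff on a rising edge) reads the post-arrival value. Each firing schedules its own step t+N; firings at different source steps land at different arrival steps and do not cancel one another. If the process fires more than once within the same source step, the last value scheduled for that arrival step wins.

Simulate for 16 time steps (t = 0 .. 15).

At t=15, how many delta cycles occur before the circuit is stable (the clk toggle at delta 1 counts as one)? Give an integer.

t0.Δ0 s3=0 s2=0 s0=1 s1=0 s4=0 clk=0
t0.Δ1 s3=0 s2=0 s0=1 s1=0 s4=0 clk=1
t0.Δ2 s3=1 s2=1 s0=1 s1=0 s4=0 clk=1
t1.Δ0 s3=1 s2=1 s0=1 s1=0 s4=0 clk=1
t1.Δ1 s3=1 s2=1 s0=1 s1=0 s4=0 clk=0
t2.Δ0 s3=1 s2=1 s0=1 s1=0 s4=0 clk=0
t2.Δ1 s3=1 s2=1 s0=0 s1=0 s4=0 clk=1
t2.Δ2 s3=1 s2=0 s0=0 s1=0 s4=0 clk=1
t2.Δ3 s3=1 s2=0 s0=0 s1=0 s4=1 clk=1
t3.Δ0 s3=1 s2=0 s0=0 s1=0 s4=1 clk=1
t3.Δ1 s3=1 s2=0 s0=0 s1=1 s4=1 clk=0
t3.Δ2 s3=1 s2=0 s0=0 s1=1 s4=0 clk=0
t4.Δ0 s3=1 s2=0 s0=0 s1=1 s4=0 clk=0
t4.Δ1 s3=1 s2=0 s0=1 s1=1 s4=0 clk=1
t4.Δ2 s3=1 s2=1 s0=1 s1=1 s4=0 clk=1
t4.Δ3 s3=1 s2=1 s0=1 s1=1 s4=1 clk=1
t5.Δ0 s3=1 s2=1 s0=1 s1=1 s4=1 clk=1
t5.Δ1 s3=1 s2=1 s0=1 s1=0 s4=1 clk=0
t5.Δ2 s3=1 s2=1 s0=1 s1=0 s4=0 clk=0
t6.Δ0 s3=1 s2=1 s0=1 s1=0 s4=0 clk=0
t6.Δ1 s3=1 s2=1 s0=0 s1=0 s4=0 clk=1
t6.Δ2 s3=1 s2=0 s0=0 s1=0 s4=0 clk=1
t6.Δ3 s3=1 s2=0 s0=0 s1=0 s4=1 clk=1
t7.Δ0 s3=1 s2=0 s0=0 s1=0 s4=1 clk=1
t7.Δ1 s3=1 s2=0 s0=0 s1=1 s4=1 clk=0
t7.Δ2 s3=1 s2=0 s0=0 s1=1 s4=0 clk=0
t8.Δ0 s3=1 s2=0 s0=0 s1=1 s4=0 clk=0
t8.Δ1 s3=1 s2=0 s0=1 s1=1 s4=0 clk=1
t8.Δ2 s3=1 s2=1 s0=1 s1=1 s4=0 clk=1
t8.Δ3 s3=1 s2=1 s0=1 s1=1 s4=1 clk=1
t9.Δ0 s3=1 s2=1 s0=1 s1=1 s4=1 clk=1
t9.Δ1 s3=1 s2=1 s0=1 s1=0 s4=1 clk=0
t9.Δ2 s3=1 s2=1 s0=1 s1=0 s4=0 clk=0
t10.Δ0 s3=1 s2=1 s0=1 s1=0 s4=0 clk=0
t10.Δ1 s3=1 s2=1 s0=0 s1=0 s4=0 clk=1
t10.Δ2 s3=1 s2=0 s0=0 s1=0 s4=0 clk=1
t10.Δ3 s3=1 s2=0 s0=0 s1=0 s4=1 clk=1
t11.Δ0 s3=1 s2=0 s0=0 s1=0 s4=1 clk=1
t11.Δ1 s3=1 s2=0 s0=0 s1=1 s4=1 clk=0
t11.Δ2 s3=1 s2=0 s0=0 s1=1 s4=0 clk=0
t12.Δ0 s3=1 s2=0 s0=0 s1=1 s4=0 clk=0
t12.Δ1 s3=1 s2=0 s0=1 s1=1 s4=0 clk=1
t12.Δ2 s3=1 s2=1 s0=1 s1=1 s4=0 clk=1
t12.Δ3 s3=1 s2=1 s0=1 s1=1 s4=1 clk=1
t13.Δ0 s3=1 s2=1 s0=1 s1=1 s4=1 clk=1
t13.Δ1 s3=1 s2=1 s0=1 s1=0 s4=1 clk=0
t13.Δ2 s3=1 s2=1 s0=1 s1=0 s4=0 clk=0
t14.Δ0 s3=1 s2=1 s0=1 s1=0 s4=0 clk=0
t14.Δ1 s3=1 s2=1 s0=0 s1=0 s4=0 clk=1
t14.Δ2 s3=1 s2=0 s0=0 s1=0 s4=0 clk=1
t14.Δ3 s3=1 s2=0 s0=0 s1=0 s4=1 clk=1
t15.Δ0 s3=1 s2=0 s0=0 s1=0 s4=1 clk=1
t15.Δ1 s3=1 s2=0 s0=0 s1=1 s4=1 clk=0
t15.Δ2 s3=1 s2=0 s0=0 s1=1 s4=0 clk=0

2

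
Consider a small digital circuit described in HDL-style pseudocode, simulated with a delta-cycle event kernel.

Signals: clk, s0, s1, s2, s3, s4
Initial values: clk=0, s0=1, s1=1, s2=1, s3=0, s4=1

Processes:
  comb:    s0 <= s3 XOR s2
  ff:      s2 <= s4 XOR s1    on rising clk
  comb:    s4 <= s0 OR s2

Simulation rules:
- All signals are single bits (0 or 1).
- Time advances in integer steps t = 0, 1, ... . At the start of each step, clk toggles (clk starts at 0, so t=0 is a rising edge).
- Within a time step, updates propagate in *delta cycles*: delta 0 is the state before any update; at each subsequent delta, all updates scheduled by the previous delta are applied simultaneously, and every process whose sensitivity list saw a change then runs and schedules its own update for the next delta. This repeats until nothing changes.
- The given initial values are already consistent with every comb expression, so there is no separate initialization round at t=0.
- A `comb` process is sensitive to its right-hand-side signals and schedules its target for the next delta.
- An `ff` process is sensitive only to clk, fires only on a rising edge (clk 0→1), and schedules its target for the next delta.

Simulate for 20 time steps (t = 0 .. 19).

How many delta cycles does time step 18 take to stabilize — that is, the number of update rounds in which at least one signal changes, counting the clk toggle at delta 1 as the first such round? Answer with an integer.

3

t0.Δ0 clk=0 s0=1 s3=0 s1=1 s2=1 s4=1
t0.Δ1 clk=1 s0=1 s3=0 s1=1 s2=1 s4=1
t0.Δ2 clk=1 s0=1 s3=0 s1=1 s2=0 s4=1
t0.Δ3 clk=1 s0=0 s3=0 s1=1 s2=0 s4=1
t0.Δ4 clk=1 s0=0 s3=0 s1=1 s2=0 s4=0
t1.Δ0 clk=1 s0=0 s3=0 s1=1 s2=0 s4=0
t1.Δ1 clk=0 s0=0 s3=0 s1=1 s2=0 s4=0
t2.Δ0 clk=0 s0=0 s3=0 s1=1 s2=0 s4=0
t2.Δ1 clk=1 s0=0 s3=0 s1=1 s2=0 s4=0
t2.Δ2 clk=1 s0=0 s3=0 s1=1 s2=1 s4=0
t2.Δ3 clk=1 s0=1 s3=0 s1=1 s2=1 s4=1
t3.Δ0 clk=1 s0=1 s3=0 s1=1 s2=1 s4=1
t3.Δ1 clk=0 s0=1 s3=0 s1=1 s2=1 s4=1
t4.Δ0 clk=0 s0=1 s3=0 s1=1 s2=1 s4=1
t4.Δ1 clk=1 s0=1 s3=0 s1=1 s2=1 s4=1
t4.Δ2 clk=1 s0=1 s3=0 s1=1 s2=0 s4=1
t4.Δ3 clk=1 s0=0 s3=0 s1=1 s2=0 s4=1
t4.Δ4 clk=1 s0=0 s3=0 s1=1 s2=0 s4=0
t5.Δ0 clk=1 s0=0 s3=0 s1=1 s2=0 s4=0
t5.Δ1 clk=0 s0=0 s3=0 s1=1 s2=0 s4=0
t6.Δ0 clk=0 s0=0 s3=0 s1=1 s2=0 s4=0
t6.Δ1 clk=1 s0=0 s3=0 s1=1 s2=0 s4=0
t6.Δ2 clk=1 s0=0 s3=0 s1=1 s2=1 s4=0
t6.Δ3 clk=1 s0=1 s3=0 s1=1 s2=1 s4=1
t7.Δ0 clk=1 s0=1 s3=0 s1=1 s2=1 s4=1
t7.Δ1 clk=0 s0=1 s3=0 s1=1 s2=1 s4=1
t8.Δ0 clk=0 s0=1 s3=0 s1=1 s2=1 s4=1
t8.Δ1 clk=1 s0=1 s3=0 s1=1 s2=1 s4=1
t8.Δ2 clk=1 s0=1 s3=0 s1=1 s2=0 s4=1
t8.Δ3 clk=1 s0=0 s3=0 s1=1 s2=0 s4=1
t8.Δ4 clk=1 s0=0 s3=0 s1=1 s2=0 s4=0
t9.Δ0 clk=1 s0=0 s3=0 s1=1 s2=0 s4=0
t9.Δ1 clk=0 s0=0 s3=0 s1=1 s2=0 s4=0
t10.Δ0 clk=0 s0=0 s3=0 s1=1 s2=0 s4=0
t10.Δ1 clk=1 s0=0 s3=0 s1=1 s2=0 s4=0
t10.Δ2 clk=1 s0=0 s3=0 s1=1 s2=1 s4=0
t10.Δ3 clk=1 s0=1 s3=0 s1=1 s2=1 s4=1
t11.Δ0 clk=1 s0=1 s3=0 s1=1 s2=1 s4=1
t11.Δ1 clk=0 s0=1 s3=0 s1=1 s2=1 s4=1
t12.Δ0 clk=0 s0=1 s3=0 s1=1 s2=1 s4=1
t12.Δ1 clk=1 s0=1 s3=0 s1=1 s2=1 s4=1
t12.Δ2 clk=1 s0=1 s3=0 s1=1 s2=0 s4=1
t12.Δ3 clk=1 s0=0 s3=0 s1=1 s2=0 s4=1
t12.Δ4 clk=1 s0=0 s3=0 s1=1 s2=0 s4=0
t13.Δ0 clk=1 s0=0 s3=0 s1=1 s2=0 s4=0
t13.Δ1 clk=0 s0=0 s3=0 s1=1 s2=0 s4=0
t14.Δ0 clk=0 s0=0 s3=0 s1=1 s2=0 s4=0
t14.Δ1 clk=1 s0=0 s3=0 s1=1 s2=0 s4=0
t14.Δ2 clk=1 s0=0 s3=0 s1=1 s2=1 s4=0
t14.Δ3 clk=1 s0=1 s3=0 s1=1 s2=1 s4=1
t15.Δ0 clk=1 s0=1 s3=0 s1=1 s2=1 s4=1
t15.Δ1 clk=0 s0=1 s3=0 s1=1 s2=1 s4=1
t16.Δ0 clk=0 s0=1 s3=0 s1=1 s2=1 s4=1
t16.Δ1 clk=1 s0=1 s3=0 s1=1 s2=1 s4=1
t16.Δ2 clk=1 s0=1 s3=0 s1=1 s2=0 s4=1
t16.Δ3 clk=1 s0=0 s3=0 s1=1 s2=0 s4=1
t16.Δ4 clk=1 s0=0 s3=0 s1=1 s2=0 s4=0
t17.Δ0 clk=1 s0=0 s3=0 s1=1 s2=0 s4=0
t17.Δ1 clk=0 s0=0 s3=0 s1=1 s2=0 s4=0
t18.Δ0 clk=0 s0=0 s3=0 s1=1 s2=0 s4=0
t18.Δ1 clk=1 s0=0 s3=0 s1=1 s2=0 s4=0
t18.Δ2 clk=1 s0=0 s3=0 s1=1 s2=1 s4=0
t18.Δ3 clk=1 s0=1 s3=0 s1=1 s2=1 s4=1
t19.Δ0 clk=1 s0=1 s3=0 s1=1 s2=1 s4=1
t19.Δ1 clk=0 s0=1 s3=0 s1=1 s2=1 s4=1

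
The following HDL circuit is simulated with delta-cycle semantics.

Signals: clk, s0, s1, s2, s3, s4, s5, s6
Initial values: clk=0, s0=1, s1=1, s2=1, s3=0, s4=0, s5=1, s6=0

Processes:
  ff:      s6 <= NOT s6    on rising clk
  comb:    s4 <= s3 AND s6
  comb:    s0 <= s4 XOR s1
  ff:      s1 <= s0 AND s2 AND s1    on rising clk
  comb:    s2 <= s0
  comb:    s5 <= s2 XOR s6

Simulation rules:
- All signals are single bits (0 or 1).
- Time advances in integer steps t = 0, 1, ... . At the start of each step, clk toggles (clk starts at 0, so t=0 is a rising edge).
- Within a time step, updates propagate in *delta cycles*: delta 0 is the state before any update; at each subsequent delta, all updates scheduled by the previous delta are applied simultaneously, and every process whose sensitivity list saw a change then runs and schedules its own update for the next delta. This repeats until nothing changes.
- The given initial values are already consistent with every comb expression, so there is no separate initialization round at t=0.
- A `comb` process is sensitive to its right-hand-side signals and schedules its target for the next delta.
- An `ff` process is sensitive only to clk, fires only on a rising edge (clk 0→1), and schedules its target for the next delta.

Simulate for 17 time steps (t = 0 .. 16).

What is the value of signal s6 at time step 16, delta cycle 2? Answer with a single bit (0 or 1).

[bits: clk,s5,s0,s6,s1,s3,s2,s4]
t=0: Δ0=01101010 Δ1=11101010 Δ2=11111010 Δ3=10111010 | 3Δ
t=1: Δ0=10111010 Δ1=00111010 | 1Δ
t=2: Δ0=00111010 Δ1=10111010 Δ2=10101010 Δ3=11101010 | 3Δ
t=3: Δ0=11101010 Δ1=01101010 | 1Δ
t=4: Δ0=01101010 Δ1=11101010 Δ2=11111010 Δ3=10111010 | 3Δ
t=5: Δ0=10111010 Δ1=00111010 | 1Δ
t=6: Δ0=00111010 Δ1=10111010 Δ2=10101010 Δ3=11101010 | 3Δ
t=7: Δ0=11101010 Δ1=01101010 | 1Δ
t=8: Δ0=01101010 Δ1=11101010 Δ2=11111010 Δ3=10111010 | 3Δ
t=9: Δ0=10111010 Δ1=00111010 | 1Δ
t=10: Δ0=00111010 Δ1=10111010 Δ2=10101010 Δ3=11101010 | 3Δ
t=11: Δ0=11101010 Δ1=01101010 | 1Δ
t=12: Δ0=01101010 Δ1=11101010 Δ2=11111010 Δ3=10111010 | 3Δ
t=13: Δ0=10111010 Δ1=00111010 | 1Δ
t=14: Δ0=00111010 Δ1=10111010 Δ2=10101010 Δ3=11101010 | 3Δ
t=15: Δ0=11101010 Δ1=01101010 | 1Δ
t=16: Δ0=01101010 Δ1=11101010 Δ2=11111010 Δ3=10111010 | 3Δ

1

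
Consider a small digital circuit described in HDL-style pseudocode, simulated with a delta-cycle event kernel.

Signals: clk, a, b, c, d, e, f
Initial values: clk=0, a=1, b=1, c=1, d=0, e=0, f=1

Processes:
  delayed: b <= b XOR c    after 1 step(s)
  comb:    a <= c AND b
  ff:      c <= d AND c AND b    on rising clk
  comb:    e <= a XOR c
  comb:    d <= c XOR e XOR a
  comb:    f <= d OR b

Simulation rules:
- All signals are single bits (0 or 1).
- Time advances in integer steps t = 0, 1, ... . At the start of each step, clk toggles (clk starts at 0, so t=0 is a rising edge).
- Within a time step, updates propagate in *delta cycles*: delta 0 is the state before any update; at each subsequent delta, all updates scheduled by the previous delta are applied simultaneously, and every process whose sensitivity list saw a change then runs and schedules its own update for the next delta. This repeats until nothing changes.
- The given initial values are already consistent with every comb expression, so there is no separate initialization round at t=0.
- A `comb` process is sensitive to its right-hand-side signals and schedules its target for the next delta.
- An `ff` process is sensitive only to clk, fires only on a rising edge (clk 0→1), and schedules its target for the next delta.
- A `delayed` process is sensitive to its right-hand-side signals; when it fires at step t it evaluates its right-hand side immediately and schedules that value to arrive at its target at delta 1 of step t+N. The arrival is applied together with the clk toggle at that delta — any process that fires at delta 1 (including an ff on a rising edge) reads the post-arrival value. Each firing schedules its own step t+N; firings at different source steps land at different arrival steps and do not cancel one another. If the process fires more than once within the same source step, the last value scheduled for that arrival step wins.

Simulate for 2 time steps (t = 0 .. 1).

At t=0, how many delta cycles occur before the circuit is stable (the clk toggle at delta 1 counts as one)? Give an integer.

5

t=0 Δ0: e=0 d=0 b=1 a=1 c=1 clk=0 f=1
  Δ1: clk:0→1
  Δ2: c:1→0
  Δ3: e:0→1, d:0→1, a:1→0
  Δ4: e:1→0
  Δ5: d:1→0
  (5Δ to stable)
t=1 Δ0: e=0 d=0 b=1 a=0 c=0 clk=1 f=1
  Δ1: clk:1→0
  (1Δ to stable)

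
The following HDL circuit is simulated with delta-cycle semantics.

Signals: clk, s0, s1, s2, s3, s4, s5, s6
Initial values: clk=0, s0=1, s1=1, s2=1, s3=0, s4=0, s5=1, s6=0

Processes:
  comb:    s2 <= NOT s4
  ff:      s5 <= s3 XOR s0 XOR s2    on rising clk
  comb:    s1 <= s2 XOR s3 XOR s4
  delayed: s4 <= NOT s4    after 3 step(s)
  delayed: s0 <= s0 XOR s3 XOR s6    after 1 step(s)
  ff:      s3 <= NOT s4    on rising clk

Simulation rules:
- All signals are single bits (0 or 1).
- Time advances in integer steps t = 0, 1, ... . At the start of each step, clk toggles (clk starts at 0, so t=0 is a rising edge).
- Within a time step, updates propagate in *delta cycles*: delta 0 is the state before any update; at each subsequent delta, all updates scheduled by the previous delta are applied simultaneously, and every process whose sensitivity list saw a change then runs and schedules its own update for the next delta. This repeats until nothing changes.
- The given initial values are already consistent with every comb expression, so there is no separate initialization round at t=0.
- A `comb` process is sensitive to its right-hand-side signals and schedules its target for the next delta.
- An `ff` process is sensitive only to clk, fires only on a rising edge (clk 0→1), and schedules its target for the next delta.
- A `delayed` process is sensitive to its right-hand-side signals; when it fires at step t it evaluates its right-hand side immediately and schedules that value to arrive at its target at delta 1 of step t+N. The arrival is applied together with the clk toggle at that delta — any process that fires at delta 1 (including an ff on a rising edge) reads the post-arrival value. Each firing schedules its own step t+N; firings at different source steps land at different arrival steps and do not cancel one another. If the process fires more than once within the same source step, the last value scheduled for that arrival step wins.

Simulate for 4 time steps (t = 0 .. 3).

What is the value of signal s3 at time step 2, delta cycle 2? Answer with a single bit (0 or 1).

t=0 Δ0: s2=1 s4=0 s0=1 s1=1 clk=0 s3=0 s6=0 s5=1
  Δ1: clk:0→1
  Δ2: s3:0→1, s5:1→0
  Δ3: s1:1→0
  (3Δ to stable)
t=1 Δ0: s2=1 s4=0 s0=1 s1=0 clk=1 s3=1 s6=0 s5=0
  Δ1: s0:1→0, clk:1→0
  (1Δ to stable)
t=2 Δ0: s2=1 s4=0 s0=0 s1=0 clk=0 s3=1 s6=0 s5=0
  Δ1: s0:0→1, clk:0→1
  Δ2: s5:0→1
  (2Δ to stable)
t=3 Δ0: s2=1 s4=0 s0=1 s1=0 clk=1 s3=1 s6=0 s5=1
  Δ1: s0:1→0, clk:1→0
  (1Δ to stable)

1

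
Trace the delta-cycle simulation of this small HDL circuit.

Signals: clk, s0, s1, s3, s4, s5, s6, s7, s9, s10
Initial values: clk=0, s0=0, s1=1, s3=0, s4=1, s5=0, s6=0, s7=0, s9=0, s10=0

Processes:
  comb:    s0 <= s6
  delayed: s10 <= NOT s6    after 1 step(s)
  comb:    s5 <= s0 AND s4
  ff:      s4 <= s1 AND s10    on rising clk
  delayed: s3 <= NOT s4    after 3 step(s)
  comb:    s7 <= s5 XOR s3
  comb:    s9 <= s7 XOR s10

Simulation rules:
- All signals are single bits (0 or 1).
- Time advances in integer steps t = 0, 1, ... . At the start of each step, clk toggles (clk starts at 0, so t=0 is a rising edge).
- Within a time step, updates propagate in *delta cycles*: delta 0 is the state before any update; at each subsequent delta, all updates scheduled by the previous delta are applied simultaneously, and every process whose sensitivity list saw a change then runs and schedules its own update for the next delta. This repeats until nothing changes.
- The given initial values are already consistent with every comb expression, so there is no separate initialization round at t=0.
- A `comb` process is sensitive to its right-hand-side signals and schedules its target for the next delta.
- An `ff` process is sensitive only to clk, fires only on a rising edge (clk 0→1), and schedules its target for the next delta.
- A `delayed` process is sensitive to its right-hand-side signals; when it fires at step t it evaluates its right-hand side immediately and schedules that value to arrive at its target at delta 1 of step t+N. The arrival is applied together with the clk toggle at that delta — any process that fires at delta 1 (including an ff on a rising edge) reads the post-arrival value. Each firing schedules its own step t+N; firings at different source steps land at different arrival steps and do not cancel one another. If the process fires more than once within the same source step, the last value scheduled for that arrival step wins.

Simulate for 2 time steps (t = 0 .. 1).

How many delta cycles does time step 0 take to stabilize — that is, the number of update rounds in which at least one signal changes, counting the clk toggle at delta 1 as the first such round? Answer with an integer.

2

t=0 Δ0: s5=0 s0=0 s1=1 clk=0 s4=1 s3=0 s6=0 s9=0 s10=0 s7=0
  Δ1: clk:0→1
  Δ2: s4:1→0
  (2Δ to stable)
t=1 Δ0: s5=0 s0=0 s1=1 clk=1 s4=0 s3=0 s6=0 s9=0 s10=0 s7=0
  Δ1: clk:1→0
  (1Δ to stable)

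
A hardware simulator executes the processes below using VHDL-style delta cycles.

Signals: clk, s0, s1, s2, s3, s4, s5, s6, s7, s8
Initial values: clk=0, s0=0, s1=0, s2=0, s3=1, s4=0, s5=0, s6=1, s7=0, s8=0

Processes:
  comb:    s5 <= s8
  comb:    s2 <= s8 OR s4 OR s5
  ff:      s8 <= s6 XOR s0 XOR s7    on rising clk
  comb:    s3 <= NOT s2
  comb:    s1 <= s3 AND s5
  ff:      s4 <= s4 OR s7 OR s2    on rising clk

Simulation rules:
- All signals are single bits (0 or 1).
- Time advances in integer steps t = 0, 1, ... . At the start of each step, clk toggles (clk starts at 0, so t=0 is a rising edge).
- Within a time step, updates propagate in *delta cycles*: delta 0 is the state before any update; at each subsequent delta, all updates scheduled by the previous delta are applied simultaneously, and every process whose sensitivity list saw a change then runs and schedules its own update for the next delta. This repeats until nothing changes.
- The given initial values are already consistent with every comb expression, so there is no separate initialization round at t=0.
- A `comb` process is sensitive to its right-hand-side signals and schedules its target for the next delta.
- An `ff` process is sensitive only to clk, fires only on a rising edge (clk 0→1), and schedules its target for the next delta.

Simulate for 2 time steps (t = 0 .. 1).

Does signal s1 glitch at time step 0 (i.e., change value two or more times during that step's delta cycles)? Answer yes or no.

t0.Δ0 s1=0 s0=0 s7=0 s6=1 s4=0 s5=0 s2=0 s3=1 s8=0 clk=0
t0.Δ1 s1=0 s0=0 s7=0 s6=1 s4=0 s5=0 s2=0 s3=1 s8=0 clk=1
t0.Δ2 s1=0 s0=0 s7=0 s6=1 s4=0 s5=0 s2=0 s3=1 s8=1 clk=1
t0.Δ3 s1=0 s0=0 s7=0 s6=1 s4=0 s5=1 s2=1 s3=1 s8=1 clk=1
t0.Δ4 s1=1 s0=0 s7=0 s6=1 s4=0 s5=1 s2=1 s3=0 s8=1 clk=1
t0.Δ5 s1=0 s0=0 s7=0 s6=1 s4=0 s5=1 s2=1 s3=0 s8=1 clk=1
t1.Δ0 s1=0 s0=0 s7=0 s6=1 s4=0 s5=1 s2=1 s3=0 s8=1 clk=1
t1.Δ1 s1=0 s0=0 s7=0 s6=1 s4=0 s5=1 s2=1 s3=0 s8=1 clk=0

yes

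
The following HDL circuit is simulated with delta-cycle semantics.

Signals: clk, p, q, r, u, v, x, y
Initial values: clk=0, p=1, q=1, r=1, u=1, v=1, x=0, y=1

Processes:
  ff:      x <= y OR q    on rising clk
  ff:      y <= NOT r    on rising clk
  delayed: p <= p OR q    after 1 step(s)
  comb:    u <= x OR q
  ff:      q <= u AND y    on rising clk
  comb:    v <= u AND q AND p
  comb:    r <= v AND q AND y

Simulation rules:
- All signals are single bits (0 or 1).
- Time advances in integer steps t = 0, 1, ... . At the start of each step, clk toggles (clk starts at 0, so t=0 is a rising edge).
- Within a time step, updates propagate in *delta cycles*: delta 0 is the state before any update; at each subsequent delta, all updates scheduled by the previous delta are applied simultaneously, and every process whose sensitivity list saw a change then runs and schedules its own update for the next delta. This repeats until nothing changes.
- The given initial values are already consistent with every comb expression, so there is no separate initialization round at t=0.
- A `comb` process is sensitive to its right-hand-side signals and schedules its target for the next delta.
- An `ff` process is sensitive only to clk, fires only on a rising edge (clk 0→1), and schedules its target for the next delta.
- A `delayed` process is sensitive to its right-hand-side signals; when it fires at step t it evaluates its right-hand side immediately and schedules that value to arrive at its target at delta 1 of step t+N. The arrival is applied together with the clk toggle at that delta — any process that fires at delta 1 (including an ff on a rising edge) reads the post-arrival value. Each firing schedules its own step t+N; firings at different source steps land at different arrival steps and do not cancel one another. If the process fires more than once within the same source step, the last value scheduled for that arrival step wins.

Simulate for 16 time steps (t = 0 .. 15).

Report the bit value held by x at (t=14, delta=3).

[bits: v,p,y,u,x,q,clk,r]
t=0: Δ0=11110101 Δ1=11110111 Δ2=11011111 Δ3=11011110 | 3Δ
t=1: Δ0=11011110 Δ1=11011100 | 1Δ
t=2: Δ0=11011100 Δ1=11011110 Δ2=11111010 Δ3=01111010 | 3Δ
t=3: Δ0=01111010 Δ1=01111000 | 1Δ
t=4: Δ0=01111000 Δ1=01111010 Δ2=01111110 Δ3=11111110 Δ4=11111111 | 4Δ
t=5: Δ0=11111111 Δ1=11111101 | 1Δ
t=6: Δ0=11111101 Δ1=11111111 Δ2=11011111 Δ3=11011110 | 3Δ
t=7: Δ0=11011110 Δ1=11011100 | 1Δ
t=8: Δ0=11011100 Δ1=11011110 Δ2=11111010 Δ3=01111010 | 3Δ
t=9: Δ0=01111010 Δ1=01111000 | 1Δ
t=10: Δ0=01111000 Δ1=01111010 Δ2=01111110 Δ3=11111110 Δ4=11111111 | 4Δ
t=11: Δ0=11111111 Δ1=11111101 | 1Δ
t=12: Δ0=11111101 Δ1=11111111 Δ2=11011111 Δ3=11011110 | 3Δ
t=13: Δ0=11011110 Δ1=11011100 | 1Δ
t=14: Δ0=11011100 Δ1=11011110 Δ2=11111010 Δ3=01111010 | 3Δ
t=15: Δ0=01111010 Δ1=01111000 | 1Δ

1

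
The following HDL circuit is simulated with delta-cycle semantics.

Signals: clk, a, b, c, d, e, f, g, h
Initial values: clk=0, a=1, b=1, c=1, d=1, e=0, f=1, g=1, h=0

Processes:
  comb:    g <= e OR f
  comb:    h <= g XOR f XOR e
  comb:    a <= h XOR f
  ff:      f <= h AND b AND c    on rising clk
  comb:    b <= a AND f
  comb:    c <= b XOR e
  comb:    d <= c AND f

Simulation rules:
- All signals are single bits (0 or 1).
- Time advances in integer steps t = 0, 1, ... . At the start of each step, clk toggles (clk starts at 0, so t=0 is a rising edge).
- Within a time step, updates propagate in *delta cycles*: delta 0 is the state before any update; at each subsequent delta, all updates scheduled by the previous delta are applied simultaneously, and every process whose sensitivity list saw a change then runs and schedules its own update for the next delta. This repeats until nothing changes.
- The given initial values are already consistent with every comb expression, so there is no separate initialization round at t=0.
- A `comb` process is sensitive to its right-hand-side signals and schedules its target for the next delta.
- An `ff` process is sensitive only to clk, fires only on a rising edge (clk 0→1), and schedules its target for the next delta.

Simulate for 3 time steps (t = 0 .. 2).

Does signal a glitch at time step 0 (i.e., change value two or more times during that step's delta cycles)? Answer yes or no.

yes

t=0 Δ0: d=1 f=1 h=0 e=0 g=1 a=1 c=1 b=1 clk=0
  Δ1: clk:0→1
  Δ2: f:1→0
  Δ3: d:1→0, h:0→1, g:1→0, a:1→0, b:1→0
  Δ4: h:1→0, a:0→1, c:1→0
  Δ5: a:1→0
  (5Δ to stable)
t=1 Δ0: d=0 f=0 h=0 e=0 g=0 a=0 c=0 b=0 clk=1
  Δ1: clk:1→0
  (1Δ to stable)
t=2 Δ0: d=0 f=0 h=0 e=0 g=0 a=0 c=0 b=0 clk=0
  Δ1: clk:0→1
  (1Δ to stable)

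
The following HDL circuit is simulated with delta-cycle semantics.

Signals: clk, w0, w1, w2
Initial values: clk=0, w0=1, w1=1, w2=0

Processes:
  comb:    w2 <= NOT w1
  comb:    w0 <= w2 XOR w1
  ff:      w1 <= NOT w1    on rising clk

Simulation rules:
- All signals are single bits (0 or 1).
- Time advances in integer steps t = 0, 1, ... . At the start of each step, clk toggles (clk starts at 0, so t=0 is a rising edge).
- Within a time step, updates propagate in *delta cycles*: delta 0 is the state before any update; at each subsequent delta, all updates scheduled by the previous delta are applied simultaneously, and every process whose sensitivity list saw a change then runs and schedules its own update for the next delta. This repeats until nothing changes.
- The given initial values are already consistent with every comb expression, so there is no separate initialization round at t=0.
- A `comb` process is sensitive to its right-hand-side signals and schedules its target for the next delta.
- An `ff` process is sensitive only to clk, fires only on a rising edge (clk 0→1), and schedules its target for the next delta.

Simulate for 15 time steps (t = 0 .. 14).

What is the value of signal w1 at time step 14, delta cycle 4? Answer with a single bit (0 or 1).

1

t0.Δ0 w2=0 w0=1 w1=1 clk=0
t0.Δ1 w2=0 w0=1 w1=1 clk=1
t0.Δ2 w2=0 w0=1 w1=0 clk=1
t0.Δ3 w2=1 w0=0 w1=0 clk=1
t0.Δ4 w2=1 w0=1 w1=0 clk=1
t1.Δ0 w2=1 w0=1 w1=0 clk=1
t1.Δ1 w2=1 w0=1 w1=0 clk=0
t2.Δ0 w2=1 w0=1 w1=0 clk=0
t2.Δ1 w2=1 w0=1 w1=0 clk=1
t2.Δ2 w2=1 w0=1 w1=1 clk=1
t2.Δ3 w2=0 w0=0 w1=1 clk=1
t2.Δ4 w2=0 w0=1 w1=1 clk=1
t3.Δ0 w2=0 w0=1 w1=1 clk=1
t3.Δ1 w2=0 w0=1 w1=1 clk=0
t4.Δ0 w2=0 w0=1 w1=1 clk=0
t4.Δ1 w2=0 w0=1 w1=1 clk=1
t4.Δ2 w2=0 w0=1 w1=0 clk=1
t4.Δ3 w2=1 w0=0 w1=0 clk=1
t4.Δ4 w2=1 w0=1 w1=0 clk=1
t5.Δ0 w2=1 w0=1 w1=0 clk=1
t5.Δ1 w2=1 w0=1 w1=0 clk=0
t6.Δ0 w2=1 w0=1 w1=0 clk=0
t6.Δ1 w2=1 w0=1 w1=0 clk=1
t6.Δ2 w2=1 w0=1 w1=1 clk=1
t6.Δ3 w2=0 w0=0 w1=1 clk=1
t6.Δ4 w2=0 w0=1 w1=1 clk=1
t7.Δ0 w2=0 w0=1 w1=1 clk=1
t7.Δ1 w2=0 w0=1 w1=1 clk=0
t8.Δ0 w2=0 w0=1 w1=1 clk=0
t8.Δ1 w2=0 w0=1 w1=1 clk=1
t8.Δ2 w2=0 w0=1 w1=0 clk=1
t8.Δ3 w2=1 w0=0 w1=0 clk=1
t8.Δ4 w2=1 w0=1 w1=0 clk=1
t9.Δ0 w2=1 w0=1 w1=0 clk=1
t9.Δ1 w2=1 w0=1 w1=0 clk=0
t10.Δ0 w2=1 w0=1 w1=0 clk=0
t10.Δ1 w2=1 w0=1 w1=0 clk=1
t10.Δ2 w2=1 w0=1 w1=1 clk=1
t10.Δ3 w2=0 w0=0 w1=1 clk=1
t10.Δ4 w2=0 w0=1 w1=1 clk=1
t11.Δ0 w2=0 w0=1 w1=1 clk=1
t11.Δ1 w2=0 w0=1 w1=1 clk=0
t12.Δ0 w2=0 w0=1 w1=1 clk=0
t12.Δ1 w2=0 w0=1 w1=1 clk=1
t12.Δ2 w2=0 w0=1 w1=0 clk=1
t12.Δ3 w2=1 w0=0 w1=0 clk=1
t12.Δ4 w2=1 w0=1 w1=0 clk=1
t13.Δ0 w2=1 w0=1 w1=0 clk=1
t13.Δ1 w2=1 w0=1 w1=0 clk=0
t14.Δ0 w2=1 w0=1 w1=0 clk=0
t14.Δ1 w2=1 w0=1 w1=0 clk=1
t14.Δ2 w2=1 w0=1 w1=1 clk=1
t14.Δ3 w2=0 w0=0 w1=1 clk=1
t14.Δ4 w2=0 w0=1 w1=1 clk=1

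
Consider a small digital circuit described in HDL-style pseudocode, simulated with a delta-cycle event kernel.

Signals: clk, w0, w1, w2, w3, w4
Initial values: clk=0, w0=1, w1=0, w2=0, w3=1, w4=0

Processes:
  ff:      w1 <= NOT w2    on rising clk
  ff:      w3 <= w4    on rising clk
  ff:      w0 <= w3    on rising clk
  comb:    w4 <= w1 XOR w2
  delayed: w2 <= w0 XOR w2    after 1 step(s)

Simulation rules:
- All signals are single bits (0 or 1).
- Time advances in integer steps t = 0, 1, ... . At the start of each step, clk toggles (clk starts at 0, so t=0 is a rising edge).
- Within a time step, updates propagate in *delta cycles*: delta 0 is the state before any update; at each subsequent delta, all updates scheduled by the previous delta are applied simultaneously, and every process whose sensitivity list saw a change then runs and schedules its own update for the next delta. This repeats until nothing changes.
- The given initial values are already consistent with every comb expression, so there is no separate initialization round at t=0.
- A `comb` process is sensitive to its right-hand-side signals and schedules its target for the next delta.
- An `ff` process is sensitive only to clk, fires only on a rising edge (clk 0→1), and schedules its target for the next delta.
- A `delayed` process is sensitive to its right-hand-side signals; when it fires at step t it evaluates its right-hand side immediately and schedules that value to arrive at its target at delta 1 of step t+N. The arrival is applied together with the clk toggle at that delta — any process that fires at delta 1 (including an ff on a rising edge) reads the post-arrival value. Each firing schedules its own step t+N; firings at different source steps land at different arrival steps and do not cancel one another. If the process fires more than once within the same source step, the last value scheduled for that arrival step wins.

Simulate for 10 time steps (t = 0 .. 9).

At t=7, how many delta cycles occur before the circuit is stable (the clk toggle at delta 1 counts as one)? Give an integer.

[bits: clk,w1,w0,w2,w3,w4]
t=0: Δ0=001010 Δ1=101010 Δ2=111000 Δ3=111001 | 3Δ
t=1: Δ0=111001 Δ1=011001 | 1Δ
t=2: Δ0=011001 Δ1=111001 Δ2=110011 | 2Δ
t=3: Δ0=110011 Δ1=010011 | 1Δ
t=4: Δ0=010011 Δ1=110011 Δ2=111011 | 2Δ
t=5: Δ0=111011 Δ1=011111 Δ2=011110 | 2Δ
t=6: Δ0=011110 Δ1=111010 Δ2=111001 | 2Δ
t=7: Δ0=111001 Δ1=011101 Δ2=011100 | 2Δ
t=8: Δ0=011100 Δ1=111000 Δ2=110001 | 2Δ
t=9: Δ0=110001 Δ1=010001 | 1Δ

2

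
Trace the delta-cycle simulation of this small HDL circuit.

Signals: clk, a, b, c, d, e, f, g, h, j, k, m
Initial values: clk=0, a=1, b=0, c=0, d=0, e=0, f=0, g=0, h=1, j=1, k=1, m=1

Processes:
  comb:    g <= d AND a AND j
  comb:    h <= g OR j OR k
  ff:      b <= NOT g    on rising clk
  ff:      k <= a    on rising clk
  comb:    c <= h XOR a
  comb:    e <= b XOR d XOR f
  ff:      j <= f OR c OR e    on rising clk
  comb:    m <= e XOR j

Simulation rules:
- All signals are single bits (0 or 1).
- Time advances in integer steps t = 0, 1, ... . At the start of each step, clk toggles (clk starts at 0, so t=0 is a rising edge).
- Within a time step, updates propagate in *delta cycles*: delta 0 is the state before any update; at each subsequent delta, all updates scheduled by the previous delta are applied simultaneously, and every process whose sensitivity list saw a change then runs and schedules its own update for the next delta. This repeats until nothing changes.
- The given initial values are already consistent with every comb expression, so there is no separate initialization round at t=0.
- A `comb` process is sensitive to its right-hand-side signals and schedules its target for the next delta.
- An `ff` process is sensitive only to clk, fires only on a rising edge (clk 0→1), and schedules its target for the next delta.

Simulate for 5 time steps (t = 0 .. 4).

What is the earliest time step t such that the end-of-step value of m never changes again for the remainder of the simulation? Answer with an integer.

t0.Δ0 e=0 g=0 h=1 c=0 b=0 d=0 k=1 f=0 a=1 m=1 clk=0 j=1
t0.Δ1 e=0 g=0 h=1 c=0 b=0 d=0 k=1 f=0 a=1 m=1 clk=1 j=1
t0.Δ2 e=0 g=0 h=1 c=0 b=1 d=0 k=1 f=0 a=1 m=1 clk=1 j=0
t0.Δ3 e=1 g=0 h=1 c=0 b=1 d=0 k=1 f=0 a=1 m=0 clk=1 j=0
t0.Δ4 e=1 g=0 h=1 c=0 b=1 d=0 k=1 f=0 a=1 m=1 clk=1 j=0
t1.Δ0 e=1 g=0 h=1 c=0 b=1 d=0 k=1 f=0 a=1 m=1 clk=1 j=0
t1.Δ1 e=1 g=0 h=1 c=0 b=1 d=0 k=1 f=0 a=1 m=1 clk=0 j=0
t2.Δ0 e=1 g=0 h=1 c=0 b=1 d=0 k=1 f=0 a=1 m=1 clk=0 j=0
t2.Δ1 e=1 g=0 h=1 c=0 b=1 d=0 k=1 f=0 a=1 m=1 clk=1 j=0
t2.Δ2 e=1 g=0 h=1 c=0 b=1 d=0 k=1 f=0 a=1 m=1 clk=1 j=1
t2.Δ3 e=1 g=0 h=1 c=0 b=1 d=0 k=1 f=0 a=1 m=0 clk=1 j=1
t3.Δ0 e=1 g=0 h=1 c=0 b=1 d=0 k=1 f=0 a=1 m=0 clk=1 j=1
t3.Δ1 e=1 g=0 h=1 c=0 b=1 d=0 k=1 f=0 a=1 m=0 clk=0 j=1
t4.Δ0 e=1 g=0 h=1 c=0 b=1 d=0 k=1 f=0 a=1 m=0 clk=0 j=1
t4.Δ1 e=1 g=0 h=1 c=0 b=1 d=0 k=1 f=0 a=1 m=0 clk=1 j=1

2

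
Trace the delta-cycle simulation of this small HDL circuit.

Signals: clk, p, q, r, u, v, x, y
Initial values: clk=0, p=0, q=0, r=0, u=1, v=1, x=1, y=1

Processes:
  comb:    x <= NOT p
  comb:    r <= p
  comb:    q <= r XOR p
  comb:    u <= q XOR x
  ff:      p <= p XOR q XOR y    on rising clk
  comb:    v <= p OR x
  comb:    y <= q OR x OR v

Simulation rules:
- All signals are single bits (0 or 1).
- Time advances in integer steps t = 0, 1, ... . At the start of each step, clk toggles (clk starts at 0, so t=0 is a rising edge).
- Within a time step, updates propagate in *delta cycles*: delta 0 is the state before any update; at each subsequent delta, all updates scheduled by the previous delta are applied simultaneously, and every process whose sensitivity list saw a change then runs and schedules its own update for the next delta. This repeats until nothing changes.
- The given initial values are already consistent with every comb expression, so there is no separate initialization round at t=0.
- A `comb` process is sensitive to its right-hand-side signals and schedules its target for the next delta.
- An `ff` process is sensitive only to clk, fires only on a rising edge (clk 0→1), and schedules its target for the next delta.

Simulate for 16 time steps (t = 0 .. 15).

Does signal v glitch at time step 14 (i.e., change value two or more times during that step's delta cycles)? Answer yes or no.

t0.Δ0 r=0 v=1 x=1 clk=0 q=0 y=1 u=1 p=0
t0.Δ1 r=0 v=1 x=1 clk=1 q=0 y=1 u=1 p=0
t0.Δ2 r=0 v=1 x=1 clk=1 q=0 y=1 u=1 p=1
t0.Δ3 r=1 v=1 x=0 clk=1 q=1 y=1 u=1 p=1
t0.Δ4 r=1 v=1 x=0 clk=1 q=0 y=1 u=1 p=1
t0.Δ5 r=1 v=1 x=0 clk=1 q=0 y=1 u=0 p=1
t1.Δ0 r=1 v=1 x=0 clk=1 q=0 y=1 u=0 p=1
t1.Δ1 r=1 v=1 x=0 clk=0 q=0 y=1 u=0 p=1
t2.Δ0 r=1 v=1 x=0 clk=0 q=0 y=1 u=0 p=1
t2.Δ1 r=1 v=1 x=0 clk=1 q=0 y=1 u=0 p=1
t2.Δ2 r=1 v=1 x=0 clk=1 q=0 y=1 u=0 p=0
t2.Δ3 r=0 v=0 x=1 clk=1 q=1 y=1 u=0 p=0
t2.Δ4 r=0 v=1 x=1 clk=1 q=0 y=1 u=0 p=0
t2.Δ5 r=0 v=1 x=1 clk=1 q=0 y=1 u=1 p=0
t3.Δ0 r=0 v=1 x=1 clk=1 q=0 y=1 u=1 p=0
t3.Δ1 r=0 v=1 x=1 clk=0 q=0 y=1 u=1 p=0
t4.Δ0 r=0 v=1 x=1 clk=0 q=0 y=1 u=1 p=0
t4.Δ1 r=0 v=1 x=1 clk=1 q=0 y=1 u=1 p=0
t4.Δ2 r=0 v=1 x=1 clk=1 q=0 y=1 u=1 p=1
t4.Δ3 r=1 v=1 x=0 clk=1 q=1 y=1 u=1 p=1
t4.Δ4 r=1 v=1 x=0 clk=1 q=0 y=1 u=1 p=1
t4.Δ5 r=1 v=1 x=0 clk=1 q=0 y=1 u=0 p=1
t5.Δ0 r=1 v=1 x=0 clk=1 q=0 y=1 u=0 p=1
t5.Δ1 r=1 v=1 x=0 clk=0 q=0 y=1 u=0 p=1
t6.Δ0 r=1 v=1 x=0 clk=0 q=0 y=1 u=0 p=1
t6.Δ1 r=1 v=1 x=0 clk=1 q=0 y=1 u=0 p=1
t6.Δ2 r=1 v=1 x=0 clk=1 q=0 y=1 u=0 p=0
t6.Δ3 r=0 v=0 x=1 clk=1 q=1 y=1 u=0 p=0
t6.Δ4 r=0 v=1 x=1 clk=1 q=0 y=1 u=0 p=0
t6.Δ5 r=0 v=1 x=1 clk=1 q=0 y=1 u=1 p=0
t7.Δ0 r=0 v=1 x=1 clk=1 q=0 y=1 u=1 p=0
t7.Δ1 r=0 v=1 x=1 clk=0 q=0 y=1 u=1 p=0
t8.Δ0 r=0 v=1 x=1 clk=0 q=0 y=1 u=1 p=0
t8.Δ1 r=0 v=1 x=1 clk=1 q=0 y=1 u=1 p=0
t8.Δ2 r=0 v=1 x=1 clk=1 q=0 y=1 u=1 p=1
t8.Δ3 r=1 v=1 x=0 clk=1 q=1 y=1 u=1 p=1
t8.Δ4 r=1 v=1 x=0 clk=1 q=0 y=1 u=1 p=1
t8.Δ5 r=1 v=1 x=0 clk=1 q=0 y=1 u=0 p=1
t9.Δ0 r=1 v=1 x=0 clk=1 q=0 y=1 u=0 p=1
t9.Δ1 r=1 v=1 x=0 clk=0 q=0 y=1 u=0 p=1
t10.Δ0 r=1 v=1 x=0 clk=0 q=0 y=1 u=0 p=1
t10.Δ1 r=1 v=1 x=0 clk=1 q=0 y=1 u=0 p=1
t10.Δ2 r=1 v=1 x=0 clk=1 q=0 y=1 u=0 p=0
t10.Δ3 r=0 v=0 x=1 clk=1 q=1 y=1 u=0 p=0
t10.Δ4 r=0 v=1 x=1 clk=1 q=0 y=1 u=0 p=0
t10.Δ5 r=0 v=1 x=1 clk=1 q=0 y=1 u=1 p=0
t11.Δ0 r=0 v=1 x=1 clk=1 q=0 y=1 u=1 p=0
t11.Δ1 r=0 v=1 x=1 clk=0 q=0 y=1 u=1 p=0
t12.Δ0 r=0 v=1 x=1 clk=0 q=0 y=1 u=1 p=0
t12.Δ1 r=0 v=1 x=1 clk=1 q=0 y=1 u=1 p=0
t12.Δ2 r=0 v=1 x=1 clk=1 q=0 y=1 u=1 p=1
t12.Δ3 r=1 v=1 x=0 clk=1 q=1 y=1 u=1 p=1
t12.Δ4 r=1 v=1 x=0 clk=1 q=0 y=1 u=1 p=1
t12.Δ5 r=1 v=1 x=0 clk=1 q=0 y=1 u=0 p=1
t13.Δ0 r=1 v=1 x=0 clk=1 q=0 y=1 u=0 p=1
t13.Δ1 r=1 v=1 x=0 clk=0 q=0 y=1 u=0 p=1
t14.Δ0 r=1 v=1 x=0 clk=0 q=0 y=1 u=0 p=1
t14.Δ1 r=1 v=1 x=0 clk=1 q=0 y=1 u=0 p=1
t14.Δ2 r=1 v=1 x=0 clk=1 q=0 y=1 u=0 p=0
t14.Δ3 r=0 v=0 x=1 clk=1 q=1 y=1 u=0 p=0
t14.Δ4 r=0 v=1 x=1 clk=1 q=0 y=1 u=0 p=0
t14.Δ5 r=0 v=1 x=1 clk=1 q=0 y=1 u=1 p=0
t15.Δ0 r=0 v=1 x=1 clk=1 q=0 y=1 u=1 p=0
t15.Δ1 r=0 v=1 x=1 clk=0 q=0 y=1 u=1 p=0

yes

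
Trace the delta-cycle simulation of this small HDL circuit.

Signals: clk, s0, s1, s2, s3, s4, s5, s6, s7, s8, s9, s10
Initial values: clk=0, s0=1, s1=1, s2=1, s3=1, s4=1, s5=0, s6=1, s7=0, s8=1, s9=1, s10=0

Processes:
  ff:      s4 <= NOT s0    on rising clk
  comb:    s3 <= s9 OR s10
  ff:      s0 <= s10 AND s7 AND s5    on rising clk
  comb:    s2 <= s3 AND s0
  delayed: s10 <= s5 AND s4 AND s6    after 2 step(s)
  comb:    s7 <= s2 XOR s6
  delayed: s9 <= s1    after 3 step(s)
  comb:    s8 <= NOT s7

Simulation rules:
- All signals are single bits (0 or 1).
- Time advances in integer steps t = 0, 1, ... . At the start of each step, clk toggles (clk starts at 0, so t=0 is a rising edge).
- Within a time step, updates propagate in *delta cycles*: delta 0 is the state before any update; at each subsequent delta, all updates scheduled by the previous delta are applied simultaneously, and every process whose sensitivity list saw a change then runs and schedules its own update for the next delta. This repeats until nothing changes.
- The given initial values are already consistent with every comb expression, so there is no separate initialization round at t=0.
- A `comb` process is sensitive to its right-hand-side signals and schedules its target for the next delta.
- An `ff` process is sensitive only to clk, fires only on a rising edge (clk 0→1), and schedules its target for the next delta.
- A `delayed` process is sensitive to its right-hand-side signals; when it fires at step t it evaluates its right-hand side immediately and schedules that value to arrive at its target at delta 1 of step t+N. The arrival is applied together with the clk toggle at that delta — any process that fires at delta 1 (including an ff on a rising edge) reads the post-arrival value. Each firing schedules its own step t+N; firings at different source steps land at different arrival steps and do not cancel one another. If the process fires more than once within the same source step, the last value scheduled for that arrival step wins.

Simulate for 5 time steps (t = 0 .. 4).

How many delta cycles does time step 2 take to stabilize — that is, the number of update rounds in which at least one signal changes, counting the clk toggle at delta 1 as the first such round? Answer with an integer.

2

t=0 Δ0: s2=1 s10=0 s5=0 s3=1 s4=1 s7=0 s1=1 s9=1 s6=1 clk=0 s8=1 s0=1
  Δ1: clk:0→1
  Δ2: s4:1→0, s0:1→0
  Δ3: s2:1→0
  Δ4: s7:0→1
  Δ5: s8:1→0
  (5Δ to stable)
t=1 Δ0: s2=0 s10=0 s5=0 s3=1 s4=0 s7=1 s1=1 s9=1 s6=1 clk=1 s8=0 s0=0
  Δ1: clk:1→0
  (1Δ to stable)
t=2 Δ0: s2=0 s10=0 s5=0 s3=1 s4=0 s7=1 s1=1 s9=1 s6=1 clk=0 s8=0 s0=0
  Δ1: clk:0→1
  Δ2: s4:0→1
  (2Δ to stable)
t=3 Δ0: s2=0 s10=0 s5=0 s3=1 s4=1 s7=1 s1=1 s9=1 s6=1 clk=1 s8=0 s0=0
  Δ1: clk:1→0
  (1Δ to stable)
t=4 Δ0: s2=0 s10=0 s5=0 s3=1 s4=1 s7=1 s1=1 s9=1 s6=1 clk=0 s8=0 s0=0
  Δ1: clk:0→1
  (1Δ to stable)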